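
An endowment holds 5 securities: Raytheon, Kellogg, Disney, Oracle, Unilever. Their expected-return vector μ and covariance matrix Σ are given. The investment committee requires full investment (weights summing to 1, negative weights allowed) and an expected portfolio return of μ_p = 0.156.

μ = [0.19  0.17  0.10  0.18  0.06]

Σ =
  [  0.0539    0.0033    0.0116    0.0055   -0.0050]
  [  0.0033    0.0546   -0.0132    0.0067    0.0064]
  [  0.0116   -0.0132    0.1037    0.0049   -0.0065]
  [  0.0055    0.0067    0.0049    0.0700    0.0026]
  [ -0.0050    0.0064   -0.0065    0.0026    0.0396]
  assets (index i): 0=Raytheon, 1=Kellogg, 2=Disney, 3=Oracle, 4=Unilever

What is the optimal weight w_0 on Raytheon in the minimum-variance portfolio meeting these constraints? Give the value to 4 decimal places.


0.3041

p=Σ⁻¹μ = [3.0882  2.7482  0.9705  1.9424  1.4927]
q=Σ⁻¹𝟙 = [16.6495  15.7159  10.9489  9.7422  25.9723]
a=μᵀp=1.590187  b=𝟙ᵀp=10.241931  c=𝟙ᵀq=79.028798  D=ac−b²=20.773430
λ₁=(c·0.156−b)/D = (79.028798·0.156−10.241931)/20.773430 = 0.100444
λ₂=(a−b·0.156)/D = (1.590187−10.241931·0.156)/20.773430 = -0.000364
w* = 0.100444·p + -0.000364·q:
  w_0 = 0.100444·3.0882 + -0.000364·16.6495 = 0.3041  (Raytheon)
  w_1 = 0.100444·2.7482 + -0.000364·15.7159 = 0.2703  (Kellogg)
  w_2 = 0.100444·0.9705 + -0.000364·10.9489 = 0.0935  (Disney)
  w_3 = 0.100444·1.9424 + -0.000364·9.7422 = 0.1916  (Oracle)
  w_4 = 0.100444·1.4927 + -0.000364·25.9723 = 0.1405  (Unilever)
Σw_i=1.0000  μᵀw=0.1560
σ²=wᵀΣw=λ₁·μ_p+λ₂ = 0.100444·0.156 + -0.000364 = 0.015306 ≈ 0.0153


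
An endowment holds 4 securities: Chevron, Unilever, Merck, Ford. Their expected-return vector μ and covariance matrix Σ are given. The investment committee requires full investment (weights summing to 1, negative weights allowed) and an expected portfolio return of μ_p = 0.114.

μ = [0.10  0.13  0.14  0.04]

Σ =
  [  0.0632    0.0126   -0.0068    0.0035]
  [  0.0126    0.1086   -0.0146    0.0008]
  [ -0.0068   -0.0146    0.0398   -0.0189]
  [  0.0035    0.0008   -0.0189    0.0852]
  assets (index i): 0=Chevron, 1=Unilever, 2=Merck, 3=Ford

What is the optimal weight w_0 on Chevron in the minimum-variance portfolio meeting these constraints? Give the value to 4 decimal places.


0.1741

p=Σ⁻¹μ = [1.7173  1.6791  5.1516  1.5260]
q=Σ⁻¹𝟙 = [16.6975  12.8116  42.3279  20.3205]
a=μᵀp=1.172279  b=𝟙ᵀp=10.073985  c=𝟙ᵀq=92.157509  D=ac−b²=6.549166
λ₁=(c·0.114−b)/D = (92.157509·0.114−10.073985)/6.549166 = 0.065958
λ₂=(a−b·0.114)/D = (1.172279−10.073985·0.114)/6.549166 = 0.003641
w* = 0.065958·p + 0.003641·q:
  w_0 = 0.065958·1.7173 + 0.003641·16.6975 = 0.1741  (Chevron)
  w_1 = 0.065958·1.6791 + 0.003641·12.8116 = 0.1574  (Unilever)
  w_2 = 0.065958·5.1516 + 0.003641·42.3279 = 0.4939  (Merck)
  w_3 = 0.065958·1.5260 + 0.003641·20.3205 = 0.1746  (Ford)
Σw_i=1.0000  μᵀw=0.1140
σ²=wᵀΣw=λ₁·μ_p+λ₂ = 0.065958·0.114 + 0.003641 = 0.011160 ≈ 0.0112


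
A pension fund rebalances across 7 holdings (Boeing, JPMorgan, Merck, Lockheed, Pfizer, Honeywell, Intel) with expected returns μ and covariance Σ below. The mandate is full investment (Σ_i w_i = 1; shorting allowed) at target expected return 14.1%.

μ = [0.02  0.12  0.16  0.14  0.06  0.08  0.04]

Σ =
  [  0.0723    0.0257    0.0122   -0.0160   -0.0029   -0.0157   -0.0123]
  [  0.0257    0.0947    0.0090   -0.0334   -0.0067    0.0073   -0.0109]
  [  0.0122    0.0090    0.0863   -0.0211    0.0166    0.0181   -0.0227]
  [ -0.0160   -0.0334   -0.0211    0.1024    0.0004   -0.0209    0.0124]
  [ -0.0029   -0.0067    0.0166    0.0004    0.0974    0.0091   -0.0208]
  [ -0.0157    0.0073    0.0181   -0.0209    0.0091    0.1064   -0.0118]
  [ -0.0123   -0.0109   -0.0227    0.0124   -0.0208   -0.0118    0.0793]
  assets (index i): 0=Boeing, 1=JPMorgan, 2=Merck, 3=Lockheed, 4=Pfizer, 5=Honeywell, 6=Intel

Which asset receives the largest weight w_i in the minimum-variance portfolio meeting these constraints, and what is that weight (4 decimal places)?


x=Σ⁻¹μ = [0.1623  2.0283  2.3082  2.5366  0.5653  0.8432  1.3462]
y=Σ⁻¹𝟙 = [18.8260  13.7779  13.0163  19.9131  13.1756  14.4231  23.6385]
a=μᵀx=1.126318  b=𝟙ᵀx=9.790229  c=𝟙ᵀy=116.770465  D=ac−b²=35.672070
λ₁=(c·0.141−b)/D = (116.770465·0.141−9.790229)/35.672070 = 0.187105
λ₂=(a−b·0.141)/D = (1.126318−9.790229·0.141)/35.672070 = -0.007123
w* = 0.187105·x + -0.007123·y:
  w_0 = 0.187105·0.1623 + -0.007123·18.8260 = -0.1037  (Boeing)
  w_1 = 0.187105·2.0283 + -0.007123·13.7779 = 0.2814  (JPMorgan)
  w_2 = 0.187105·2.3082 + -0.007123·13.0163 = 0.3392  (Merck)
  w_3 = 0.187105·2.5366 + -0.007123·19.9131 = 0.3328  (Lockheed)
  w_4 = 0.187105·0.5653 + -0.007123·13.1756 = 0.0119  (Pfizer)
  w_5 = 0.187105·0.8432 + -0.007123·14.4231 = 0.0550  (Honeywell)
  w_6 = 0.187105·1.3462 + -0.007123·23.6385 = 0.0835  (Intel)
Σw_i=1.0000  μᵀw=0.1410
σ²=wᵀΣw=λ₁·μ_p+λ₂ = 0.187105·0.141 + -0.007123 = 0.019258 ≈ 0.0193

Merck (0.3392)


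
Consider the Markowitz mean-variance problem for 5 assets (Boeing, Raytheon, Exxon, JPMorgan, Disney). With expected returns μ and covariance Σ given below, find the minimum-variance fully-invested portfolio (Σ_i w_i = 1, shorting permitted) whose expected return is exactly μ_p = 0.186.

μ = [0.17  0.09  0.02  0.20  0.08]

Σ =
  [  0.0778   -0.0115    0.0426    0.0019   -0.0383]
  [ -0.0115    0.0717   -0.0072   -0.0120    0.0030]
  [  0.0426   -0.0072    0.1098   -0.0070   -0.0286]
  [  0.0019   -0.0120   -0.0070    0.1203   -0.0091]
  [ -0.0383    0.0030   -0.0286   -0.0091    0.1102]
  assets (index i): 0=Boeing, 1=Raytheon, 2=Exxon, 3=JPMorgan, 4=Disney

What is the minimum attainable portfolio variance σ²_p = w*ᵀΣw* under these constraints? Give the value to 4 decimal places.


0.0304

p=Σ⁻¹μ = [3.6731  2.0373  -0.4693  1.9305  1.9847]
q=Σ⁻¹𝟙 = [20.0988  19.1856  8.1728  11.7939  18.6324]
a=μᵀp=1.343282  b=𝟙ᵀp=9.156332  c=𝟙ᵀq=77.883545  D=ac−b²=20.781108
λ₁=(c·0.186−b)/D = (77.883545·0.186−9.156332)/20.781108 = 0.256483
λ₂=(a−b·0.186)/D = (1.343282−9.156332·0.186)/20.781108 = -0.017314
w* = 0.256483·p + -0.017314·q:
  w_0 = 0.256483·3.6731 + -0.017314·20.0988 = 0.5941  (Boeing)
  w_1 = 0.256483·2.0373 + -0.017314·19.1856 = 0.1904  (Raytheon)
  w_2 = 0.256483·-0.4693 + -0.017314·8.1728 = -0.2619  (Exxon)
  w_3 = 0.256483·1.9305 + -0.017314·11.7939 = 0.2910  (JPMorgan)
  w_4 = 0.256483·1.9847 + -0.017314·18.6324 = 0.1864  (Disney)
Σw_i=1.0000  μᵀw=0.1860
σ²=wᵀΣw=λ₁·μ_p+λ₂ = 0.256483·0.186 + -0.017314 = 0.030392 ≈ 0.0304


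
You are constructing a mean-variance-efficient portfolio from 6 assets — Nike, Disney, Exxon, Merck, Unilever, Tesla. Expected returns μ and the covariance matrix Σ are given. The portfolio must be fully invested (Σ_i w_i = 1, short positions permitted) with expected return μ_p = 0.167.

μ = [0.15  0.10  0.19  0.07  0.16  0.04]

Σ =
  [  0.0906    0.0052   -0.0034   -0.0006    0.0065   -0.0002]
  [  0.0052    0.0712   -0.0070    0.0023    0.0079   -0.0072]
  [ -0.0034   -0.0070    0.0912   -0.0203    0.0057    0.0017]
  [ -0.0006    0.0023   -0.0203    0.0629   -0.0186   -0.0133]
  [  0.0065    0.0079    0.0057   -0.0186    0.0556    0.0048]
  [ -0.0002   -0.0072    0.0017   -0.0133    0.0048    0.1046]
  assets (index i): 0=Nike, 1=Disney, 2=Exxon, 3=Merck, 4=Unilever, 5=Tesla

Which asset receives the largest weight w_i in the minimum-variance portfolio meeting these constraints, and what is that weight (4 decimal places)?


Unilever (0.3885)

g=Σ⁻¹μ = [1.4797  1.1719  2.6927  3.0465  3.2242  0.6615]
h=Σ⁻¹𝟙 = [9.5810  12.9188  17.4672  30.5121  22.3208  13.0393]
a=μᵀg=1.606349  b=𝟙ᵀg=12.276544  c=𝟙ᵀh=105.839164  D=ac−b²=19.301083
λ₁=(c·0.167−b)/D = (105.839164·0.167−12.276544)/19.301083 = 0.279704
λ₂=(a−b·0.167)/D = (1.606349−12.276544·0.167)/19.301083 = -0.022995
w* = 0.279704·g + -0.022995·h:
  w_0 = 0.279704·1.4797 + -0.022995·9.5810 = 0.1936  (Nike)
  w_1 = 0.279704·1.1719 + -0.022995·12.9188 = 0.0307  (Disney)
  w_2 = 0.279704·2.6927 + -0.022995·17.4672 = 0.3515  (Exxon)
  w_3 = 0.279704·3.0465 + -0.022995·30.5121 = 0.1505  (Merck)
  w_4 = 0.279704·3.2242 + -0.022995·22.3208 = 0.3885  (Unilever)
  w_5 = 0.279704·0.6615 + -0.022995·13.0393 = -0.1148  (Tesla)
Σw_i=1.0000  μᵀw=0.1670
σ²=wᵀΣw=λ₁·μ_p+λ₂ = 0.279704·0.167 + -0.022995 = 0.023715 ≈ 0.0237


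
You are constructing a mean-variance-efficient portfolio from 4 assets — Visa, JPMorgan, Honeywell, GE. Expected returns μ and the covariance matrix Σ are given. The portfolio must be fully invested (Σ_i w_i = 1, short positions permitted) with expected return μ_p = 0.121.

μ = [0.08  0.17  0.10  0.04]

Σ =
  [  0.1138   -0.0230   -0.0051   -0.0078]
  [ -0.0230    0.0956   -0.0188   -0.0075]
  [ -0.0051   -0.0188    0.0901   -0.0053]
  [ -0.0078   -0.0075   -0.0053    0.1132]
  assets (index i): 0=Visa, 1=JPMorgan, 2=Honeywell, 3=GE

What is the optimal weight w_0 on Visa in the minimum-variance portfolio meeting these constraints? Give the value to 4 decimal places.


0.2063

u=Σ⁻¹μ = [1.3334  2.4969  1.7471  0.6925]
v=Σ⁻¹𝟙 = [13.9519  17.9489  16.3248  11.7488]
a=μᵀu=0.733558  b=𝟙ᵀu=6.269890  c=𝟙ᵀv=59.974315  D=ac−b²=4.683149
λ₁=(c·0.121−b)/D = (59.974315·0.121−6.269890)/4.683149 = 0.210756
λ₂=(a−b·0.121)/D = (0.733558−6.269890·0.121)/4.683149 = -0.005359
w* = 0.210756·u + -0.005359·v:
  w_0 = 0.210756·1.3334 + -0.005359·13.9519 = 0.2063  (Visa)
  w_1 = 0.210756·2.4969 + -0.005359·17.9489 = 0.4301  (JPMorgan)
  w_2 = 0.210756·1.7471 + -0.005359·16.3248 = 0.2807  (Honeywell)
  w_3 = 0.210756·0.6925 + -0.005359·11.7488 = 0.0830  (GE)
Σw_i=1.0000  μᵀw=0.1210
σ²=wᵀΣw=λ₁·μ_p+λ₂ = 0.210756·0.121 + -0.005359 = 0.020142 ≈ 0.0201


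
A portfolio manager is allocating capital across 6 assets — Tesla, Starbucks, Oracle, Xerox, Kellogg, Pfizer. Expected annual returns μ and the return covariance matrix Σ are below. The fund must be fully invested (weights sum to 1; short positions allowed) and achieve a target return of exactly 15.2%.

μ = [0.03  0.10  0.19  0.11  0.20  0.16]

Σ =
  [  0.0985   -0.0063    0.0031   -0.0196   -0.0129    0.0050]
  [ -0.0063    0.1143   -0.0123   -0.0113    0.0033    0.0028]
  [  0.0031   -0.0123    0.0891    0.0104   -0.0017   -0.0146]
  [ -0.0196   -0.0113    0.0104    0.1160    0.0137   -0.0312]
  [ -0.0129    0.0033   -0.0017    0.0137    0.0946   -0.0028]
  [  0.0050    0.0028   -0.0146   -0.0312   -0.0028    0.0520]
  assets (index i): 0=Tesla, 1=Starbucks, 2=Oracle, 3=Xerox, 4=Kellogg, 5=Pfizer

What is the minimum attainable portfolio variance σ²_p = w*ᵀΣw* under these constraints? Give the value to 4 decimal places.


g=Σ⁻¹μ = [0.7143  1.2465  2.9157  2.0574  2.0737  5.1059]
h=Σ⁻¹𝟙 = [13.7750  11.9144  15.9081  18.3930  10.6426  33.3401]
a=μᵀg=2.158045  b=𝟙ᵀg=14.113404  c=𝟙ᵀh=103.973245  D=ac−b²=25.190778
λ₁=(c·0.152−b)/D = (103.973245·0.152−14.113404)/25.190778 = 0.067109
λ₂=(a−b·0.152)/D = (2.158045−14.113404·0.152)/25.190778 = 0.000508
w* = 0.067109·g + 0.000508·h:
  w_0 = 0.067109·0.7143 + 0.000508·13.7750 = 0.0549  (Tesla)
  w_1 = 0.067109·1.2465 + 0.000508·11.9144 = 0.0897  (Starbucks)
  w_2 = 0.067109·2.9157 + 0.000508·15.9081 = 0.2038  (Oracle)
  w_3 = 0.067109·2.0574 + 0.000508·18.3930 = 0.1474  (Xerox)
  w_4 = 0.067109·2.0737 + 0.000508·10.6426 = 0.1446  (Kellogg)
  w_5 = 0.067109·5.1059 + 0.000508·33.3401 = 0.3596  (Pfizer)
Σw_i=1.0000  μᵀw=0.1520
σ²=wᵀΣw=λ₁·μ_p+λ₂ = 0.067109·0.152 + 0.000508 = 0.010709 ≈ 0.0107

0.0107


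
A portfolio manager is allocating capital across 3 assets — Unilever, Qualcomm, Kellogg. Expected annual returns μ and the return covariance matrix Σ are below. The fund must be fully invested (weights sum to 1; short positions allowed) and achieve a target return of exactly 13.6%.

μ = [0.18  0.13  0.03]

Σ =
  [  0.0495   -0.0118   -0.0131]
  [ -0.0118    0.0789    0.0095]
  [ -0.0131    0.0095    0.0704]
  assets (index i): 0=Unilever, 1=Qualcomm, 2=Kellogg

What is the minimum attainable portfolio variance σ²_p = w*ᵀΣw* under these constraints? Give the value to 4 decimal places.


0.0173

p=Σ⁻¹μ = [4.4108  2.1928  0.9510]
q=Σ⁻¹𝟙 = [28.3595  14.8105  17.4831]
a=μᵀp=1.107533  b=𝟙ᵀp=7.554565  c=𝟙ᵀq=60.653075  D=ac−b²=10.103854
λ₁=(c·0.136−b)/D = (60.653075·0.136−7.554565)/10.103854 = 0.068712
λ₂=(a−b·0.136)/D = (1.107533−7.554565·0.136)/10.103854 = 0.007929
w* = 0.068712·p + 0.007929·q:
  w_0 = 0.068712·4.4108 + 0.007929·28.3595 = 0.5279  (Unilever)
  w_1 = 0.068712·2.1928 + 0.007929·14.8105 = 0.2681  (Qualcomm)
  w_2 = 0.068712·0.9510 + 0.007929·17.4831 = 0.2040  (Kellogg)
Σw_i=1.0000  μᵀw=0.1360
σ²=wᵀΣw=λ₁·μ_p+λ₂ = 0.068712·0.136 + 0.007929 = 0.017274 ≈ 0.0173


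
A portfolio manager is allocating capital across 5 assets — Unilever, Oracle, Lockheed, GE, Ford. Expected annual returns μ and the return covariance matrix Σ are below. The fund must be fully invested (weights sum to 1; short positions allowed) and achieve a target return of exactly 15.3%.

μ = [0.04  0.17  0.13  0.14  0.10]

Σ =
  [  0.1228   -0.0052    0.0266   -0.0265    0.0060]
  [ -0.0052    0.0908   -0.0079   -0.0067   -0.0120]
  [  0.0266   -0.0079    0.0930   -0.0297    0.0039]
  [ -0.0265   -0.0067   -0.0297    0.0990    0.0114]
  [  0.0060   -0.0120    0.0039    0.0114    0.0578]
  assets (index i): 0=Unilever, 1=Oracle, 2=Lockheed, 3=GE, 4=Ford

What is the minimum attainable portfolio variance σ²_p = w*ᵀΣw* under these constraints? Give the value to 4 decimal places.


u=Σ⁻¹μ = [0.3485  2.4494  2.1139  2.1183  1.6420]
v=Σ⁻¹𝟙 = [8.4215  15.9634  14.1100  15.8653  15.6598]
a=μᵀu=1.165906  b=𝟙ᵀu=8.672060  c=𝟙ᵀv=70.019989  D=ac−b²=6.432087
λ₁=(c·0.153−b)/D = (70.019989·0.153−8.672060)/6.432087 = 0.317315
λ₂=(a−b·0.153)/D = (1.165906−8.672060·0.153)/6.432087 = -0.025018
w* = 0.317315·u + -0.025018·v:
  w_0 = 0.317315·0.3485 + -0.025018·8.4215 = -0.1001  (Unilever)
  w_1 = 0.317315·2.4494 + -0.025018·15.9634 = 0.3779  (Oracle)
  w_2 = 0.317315·2.1139 + -0.025018·14.1100 = 0.3178  (Lockheed)
  w_3 = 0.317315·2.1183 + -0.025018·15.8653 = 0.2752  (GE)
  w_4 = 0.317315·1.6420 + -0.025018·15.6598 = 0.1293  (Ford)
Σw_i=1.0000  μᵀw=0.1530
σ²=wᵀΣw=λ₁·μ_p+λ₂ = 0.317315·0.153 + -0.025018 = 0.023531 ≈ 0.0235

0.0235


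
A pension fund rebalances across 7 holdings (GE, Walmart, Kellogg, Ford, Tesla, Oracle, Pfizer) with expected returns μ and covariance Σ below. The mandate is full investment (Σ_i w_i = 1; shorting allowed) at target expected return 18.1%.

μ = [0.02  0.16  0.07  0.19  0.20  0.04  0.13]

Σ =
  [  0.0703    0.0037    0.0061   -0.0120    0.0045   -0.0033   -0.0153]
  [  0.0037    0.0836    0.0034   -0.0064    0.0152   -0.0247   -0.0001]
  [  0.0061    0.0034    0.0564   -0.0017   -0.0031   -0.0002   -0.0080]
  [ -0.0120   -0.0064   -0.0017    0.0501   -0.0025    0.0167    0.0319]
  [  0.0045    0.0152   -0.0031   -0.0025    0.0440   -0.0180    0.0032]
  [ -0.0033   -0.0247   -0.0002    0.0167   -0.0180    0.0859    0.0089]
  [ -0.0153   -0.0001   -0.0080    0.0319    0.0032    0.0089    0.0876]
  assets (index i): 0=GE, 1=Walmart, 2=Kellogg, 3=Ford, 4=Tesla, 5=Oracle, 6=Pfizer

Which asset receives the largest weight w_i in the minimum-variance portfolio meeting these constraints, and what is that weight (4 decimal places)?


x=Σ⁻¹μ = [0.5015  1.6241  1.4677  4.0569  4.7495  1.1683  -0.0620]
y=Σ⁻¹𝟙 = [15.5718  12.2406  18.2778  17.0174  25.6736  17.1542  6.9408]
a=μᵀx=2.131993  b=𝟙ᵀx=13.505882  c=𝟙ᵀy=112.876220  D=ac−b²=58.242461
λ₁=(c·0.181−b)/D = (112.876220·0.181−13.505882)/58.242461 = 0.118895
λ₂=(a−b·0.181)/D = (2.131993−13.505882·0.181)/58.242461 = -0.005367
w* = 0.118895·x + -0.005367·y:
  w_0 = 0.118895·0.5015 + -0.005367·15.5718 = -0.0239  (GE)
  w_1 = 0.118895·1.6241 + -0.005367·12.2406 = 0.1274  (Walmart)
  w_2 = 0.118895·1.4677 + -0.005367·18.2778 = 0.0764  (Kellogg)
  w_3 = 0.118895·4.0569 + -0.005367·17.0174 = 0.3910  (Ford)
  w_4 = 0.118895·4.7495 + -0.005367·25.6736 = 0.4269  (Tesla)
  w_5 = 0.118895·1.1683 + -0.005367·17.1542 = 0.0468  (Oracle)
  w_6 = 0.118895·-0.0620 + -0.005367·6.9408 = -0.0446  (Pfizer)
Σw_i=1.0000  μᵀw=0.1810
σ²=wᵀΣw=λ₁·μ_p+λ₂ = 0.118895·0.181 + -0.005367 = 0.016153 ≈ 0.0162

Tesla (0.4269)


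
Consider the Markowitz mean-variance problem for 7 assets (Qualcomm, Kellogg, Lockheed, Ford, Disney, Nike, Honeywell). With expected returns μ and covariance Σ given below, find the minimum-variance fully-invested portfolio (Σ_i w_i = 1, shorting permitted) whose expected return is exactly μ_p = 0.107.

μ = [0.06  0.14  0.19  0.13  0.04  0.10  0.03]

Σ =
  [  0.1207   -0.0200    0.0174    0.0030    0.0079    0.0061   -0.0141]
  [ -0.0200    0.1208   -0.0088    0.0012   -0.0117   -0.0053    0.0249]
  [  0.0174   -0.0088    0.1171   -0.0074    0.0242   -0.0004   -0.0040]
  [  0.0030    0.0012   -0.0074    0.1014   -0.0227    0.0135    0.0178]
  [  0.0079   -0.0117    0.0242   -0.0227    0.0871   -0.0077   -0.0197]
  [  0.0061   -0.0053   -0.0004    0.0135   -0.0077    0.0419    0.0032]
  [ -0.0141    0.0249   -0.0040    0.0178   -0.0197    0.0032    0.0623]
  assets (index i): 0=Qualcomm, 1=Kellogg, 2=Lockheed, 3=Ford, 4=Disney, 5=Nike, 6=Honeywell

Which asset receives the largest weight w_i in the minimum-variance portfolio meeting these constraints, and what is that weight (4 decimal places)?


x=Σ⁻¹μ = [0.2979  1.5253  1.6358  1.2577  0.6620  2.2853  -0.2230]
y=Σ⁻¹𝟙 = [8.4515  9.3064  5.3297  7.9296  18.4543  23.4056  16.9544]
a=μᵀx=0.954021  b=𝟙ᵀx=7.440848  c=𝟙ᵀy=89.831547  D=ac−b²=30.334937
λ₁=(c·0.107−b)/D = (89.831547·0.107−7.440848)/30.334937 = 0.071572
λ₂=(a−b·0.107)/D = (0.954021−7.440848·0.107)/30.334937 = 0.005204
w* = 0.071572·x + 0.005204·y:
  w_0 = 0.071572·0.2979 + 0.005204·8.4515 = 0.0653  (Qualcomm)
  w_1 = 0.071572·1.5253 + 0.005204·9.3064 = 0.1576  (Kellogg)
  w_2 = 0.071572·1.6358 + 0.005204·5.3297 = 0.1448  (Lockheed)
  w_3 = 0.071572·1.2577 + 0.005204·7.9296 = 0.1313  (Ford)
  w_4 = 0.071572·0.6620 + 0.005204·18.4543 = 0.1434  (Disney)
  w_5 = 0.071572·2.2853 + 0.005204·23.4056 = 0.2854  (Nike)
  w_6 = 0.071572·-0.2230 + 0.005204·16.9544 = 0.0723  (Honeywell)
Σw_i=1.0000  μᵀw=0.1070
σ²=wᵀΣw=λ₁·μ_p+λ₂ = 0.071572·0.107 + 0.005204 = 0.012862 ≈ 0.0129

Nike (0.2854)


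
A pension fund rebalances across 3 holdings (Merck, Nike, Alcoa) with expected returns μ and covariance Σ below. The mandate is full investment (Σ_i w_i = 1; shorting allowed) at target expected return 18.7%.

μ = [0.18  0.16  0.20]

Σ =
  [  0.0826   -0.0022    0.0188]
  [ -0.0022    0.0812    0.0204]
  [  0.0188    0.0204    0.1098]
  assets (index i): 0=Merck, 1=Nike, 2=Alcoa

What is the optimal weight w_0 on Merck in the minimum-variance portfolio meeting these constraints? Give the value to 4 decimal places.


0.3911

u=Σ⁻¹μ = [1.9603  1.7311  1.1642]
v=Σ⁻¹𝟙 = [11.2542  11.3458  5.0726]
a=μᵀu=0.862670  b=𝟙ᵀu=4.855595  c=𝟙ᵀv=27.672556  D=ac−b²=0.295493
λ₁=(c·0.187−b)/D = (27.672556·0.187−4.855595)/0.295493 = 1.080135
λ₂=(a−b·0.187)/D = (0.862670−4.855595·0.187)/0.295493 = -0.153390
w* = 1.080135·u + -0.153390·v:
  w_0 = 1.080135·1.9603 + -0.153390·11.2542 = 0.3911  (Merck)
  w_1 = 1.080135·1.7311 + -0.153390·11.3458 = 0.1294  (Nike)
  w_2 = 1.080135·1.1642 + -0.153390·5.0726 = 0.4794  (Alcoa)
Σw_i=1.0000  μᵀw=0.1870
σ²=wᵀΣw=λ₁·μ_p+λ₂ = 1.080135·0.187 + -0.153390 = 0.048595 ≈ 0.0486


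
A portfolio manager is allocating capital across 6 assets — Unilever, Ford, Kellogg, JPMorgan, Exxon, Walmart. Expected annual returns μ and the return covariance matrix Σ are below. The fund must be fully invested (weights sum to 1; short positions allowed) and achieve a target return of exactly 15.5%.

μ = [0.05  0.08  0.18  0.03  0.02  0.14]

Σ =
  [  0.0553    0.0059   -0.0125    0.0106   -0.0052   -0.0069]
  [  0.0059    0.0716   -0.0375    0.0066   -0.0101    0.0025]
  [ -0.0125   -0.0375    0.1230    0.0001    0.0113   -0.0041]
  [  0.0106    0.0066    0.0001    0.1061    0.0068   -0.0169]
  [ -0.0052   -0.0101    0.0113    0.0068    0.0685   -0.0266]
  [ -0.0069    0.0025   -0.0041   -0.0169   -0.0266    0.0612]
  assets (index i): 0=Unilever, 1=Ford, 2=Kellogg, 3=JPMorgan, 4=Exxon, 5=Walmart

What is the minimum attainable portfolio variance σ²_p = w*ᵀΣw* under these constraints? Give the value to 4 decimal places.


g=Σ⁻¹μ = [1.6760  2.2506  2.2810  0.4035  1.6401  3.3617]
h=Σ⁻¹𝟙 = [24.6519  22.3862  15.8797  9.1805  29.7233  34.7227]
a=μᵀg=1.189967  b=𝟙ᵀg=11.612895  c=𝟙ᵀh=136.544297  D=ac−b²=27.623899
λ₁=(c·0.155−b)/D = (136.544297·0.155−11.612895)/27.623899 = 0.345768
λ₂=(a−b·0.155)/D = (1.189967−11.612895·0.155)/27.623899 = -0.022083
w* = 0.345768·g + -0.022083·h:
  w_0 = 0.345768·1.6760 + -0.022083·24.6519 = 0.0351  (Unilever)
  w_1 = 0.345768·2.2506 + -0.022083·22.3862 = 0.2838  (Ford)
  w_2 = 0.345768·2.2810 + -0.022083·15.8797 = 0.4380  (Kellogg)
  w_3 = 0.345768·0.4035 + -0.022083·9.1805 = -0.0632  (JPMorgan)
  w_4 = 0.345768·1.6401 + -0.022083·29.7233 = -0.0893  (Exxon)
  w_5 = 0.345768·3.3617 + -0.022083·34.7227 = 0.3956  (Walmart)
Σw_i=1.0000  μᵀw=0.1550
σ²=wᵀΣw=λ₁·μ_p+λ₂ = 0.345768·0.155 + -0.022083 = 0.031511 ≈ 0.0315

0.0315


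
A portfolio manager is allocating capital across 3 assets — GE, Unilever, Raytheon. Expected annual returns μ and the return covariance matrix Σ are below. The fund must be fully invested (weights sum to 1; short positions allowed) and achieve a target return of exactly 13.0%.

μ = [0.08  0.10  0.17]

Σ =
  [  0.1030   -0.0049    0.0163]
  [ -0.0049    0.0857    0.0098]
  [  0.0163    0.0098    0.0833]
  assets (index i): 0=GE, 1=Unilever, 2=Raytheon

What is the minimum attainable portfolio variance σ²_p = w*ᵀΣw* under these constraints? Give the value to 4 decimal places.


x=Σ⁻¹μ = [0.5358  0.9894  1.8196]
y=Σ⁻¹𝟙 = [8.8199  11.1474  8.9675]
a=μᵀx=0.451134  b=𝟙ᵀx=3.344809  c=𝟙ᵀy=28.934848  D=ac−b²=1.865750
λ₁=(c·0.130−b)/D = (28.934848·0.130−3.344809)/1.865750 = 0.223353
λ₂=(a−b·0.130)/D = (0.451134−3.344809·0.130)/1.865750 = 0.008741
w* = 0.223353·x + 0.008741·y:
  w_0 = 0.223353·0.5358 + 0.008741·8.8199 = 0.1968  (GE)
  w_1 = 0.223353·0.9894 + 0.008741·11.1474 = 0.3184  (Unilever)
  w_2 = 0.223353·1.8196 + 0.008741·8.9675 = 0.4848  (Raytheon)
Σw_i=1.0000  μᵀw=0.1300
σ²=wᵀΣw=λ₁·μ_p+λ₂ = 0.223353·0.130 + 0.008741 = 0.037777 ≈ 0.0378

0.0378


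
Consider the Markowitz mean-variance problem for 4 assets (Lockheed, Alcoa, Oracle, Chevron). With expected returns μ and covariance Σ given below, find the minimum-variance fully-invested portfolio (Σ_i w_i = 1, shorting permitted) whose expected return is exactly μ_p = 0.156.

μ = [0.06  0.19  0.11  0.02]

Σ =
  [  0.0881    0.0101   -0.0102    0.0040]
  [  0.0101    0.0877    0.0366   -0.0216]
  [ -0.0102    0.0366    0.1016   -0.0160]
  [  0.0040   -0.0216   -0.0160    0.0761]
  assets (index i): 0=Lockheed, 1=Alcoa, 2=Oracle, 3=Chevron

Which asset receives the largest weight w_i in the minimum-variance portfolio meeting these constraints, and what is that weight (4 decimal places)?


Alcoa (0.7560)

g=Σ⁻¹μ = [0.4517  2.1370  0.5082  0.9525]
h=Σ⁻¹𝟙 = [10.5093  10.3887  9.9308  17.6248]
a=μᵀg=0.508073  b=𝟙ᵀg=4.049287  c=𝟙ᵀh=48.453585  D=ac−b²=8.221253
λ₁=(c·0.156−b)/D = (48.453585·0.156−4.049287)/8.221253 = 0.426878
λ₂=(a−b·0.156)/D = (0.508073−4.049287·0.156)/8.221253 = -0.015036
w* = 0.426878·g + -0.015036·h:
  w_0 = 0.426878·0.4517 + -0.015036·10.5093 = 0.0348  (Lockheed)
  w_1 = 0.426878·2.1370 + -0.015036·10.3887 = 0.7560  (Alcoa)
  w_2 = 0.426878·0.5082 + -0.015036·9.9308 = 0.0676  (Oracle)
  w_3 = 0.426878·0.9525 + -0.015036·17.6248 = 0.1416  (Chevron)
Σw_i=1.0000  μᵀw=0.1560
σ²=wᵀΣw=λ₁·μ_p+λ₂ = 0.426878·0.156 + -0.015036 = 0.051557 ≈ 0.0516


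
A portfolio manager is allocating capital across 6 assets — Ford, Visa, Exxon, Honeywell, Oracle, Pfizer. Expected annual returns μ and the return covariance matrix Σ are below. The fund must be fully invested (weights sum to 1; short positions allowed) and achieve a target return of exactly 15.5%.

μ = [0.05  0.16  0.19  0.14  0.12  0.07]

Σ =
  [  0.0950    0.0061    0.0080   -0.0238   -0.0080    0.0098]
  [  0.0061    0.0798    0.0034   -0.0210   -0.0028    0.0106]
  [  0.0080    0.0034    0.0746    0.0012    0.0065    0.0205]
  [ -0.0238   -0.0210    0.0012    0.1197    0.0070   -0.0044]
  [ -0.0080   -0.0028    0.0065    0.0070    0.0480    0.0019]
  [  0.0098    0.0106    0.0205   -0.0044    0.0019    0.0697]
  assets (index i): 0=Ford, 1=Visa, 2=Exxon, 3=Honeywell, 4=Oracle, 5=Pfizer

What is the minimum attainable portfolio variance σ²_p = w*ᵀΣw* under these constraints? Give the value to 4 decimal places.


0.0187

x=Σ⁻¹μ = [0.7862  2.3569  2.1498  1.5842  2.2487  -0.0582]
y=Σ⁻¹𝟙 = [13.0133  14.1076  7.0167  12.4480  20.7220  8.5292]
a=μᵀx=1.312417  b=𝟙ᵀx=9.067464  c=𝟙ᵀy=75.836846  D=ac−b²=17.310651
λ₁=(c·0.155−b)/D = (75.836846·0.155−9.067464)/17.310651 = 0.155237
λ₂=(a−b·0.155)/D = (1.312417−9.067464·0.155)/17.310651 = -0.005375
w* = 0.155237·x + -0.005375·y:
  w_0 = 0.155237·0.7862 + -0.005375·13.0133 = 0.0521  (Ford)
  w_1 = 0.155237·2.3569 + -0.005375·14.1076 = 0.2900  (Visa)
  w_2 = 0.155237·2.1498 + -0.005375·7.0167 = 0.2960  (Exxon)
  w_3 = 0.155237·1.5842 + -0.005375·12.4480 = 0.1790  (Honeywell)
  w_4 = 0.155237·2.2487 + -0.005375·20.7220 = 0.2377  (Oracle)
  w_5 = 0.155237·-0.0582 + -0.005375·8.5292 = -0.0549  (Pfizer)
Σw_i=1.0000  μᵀw=0.1550
σ²=wᵀΣw=λ₁·μ_p+λ₂ = 0.155237·0.155 + -0.005375 = 0.018687 ≈ 0.0187


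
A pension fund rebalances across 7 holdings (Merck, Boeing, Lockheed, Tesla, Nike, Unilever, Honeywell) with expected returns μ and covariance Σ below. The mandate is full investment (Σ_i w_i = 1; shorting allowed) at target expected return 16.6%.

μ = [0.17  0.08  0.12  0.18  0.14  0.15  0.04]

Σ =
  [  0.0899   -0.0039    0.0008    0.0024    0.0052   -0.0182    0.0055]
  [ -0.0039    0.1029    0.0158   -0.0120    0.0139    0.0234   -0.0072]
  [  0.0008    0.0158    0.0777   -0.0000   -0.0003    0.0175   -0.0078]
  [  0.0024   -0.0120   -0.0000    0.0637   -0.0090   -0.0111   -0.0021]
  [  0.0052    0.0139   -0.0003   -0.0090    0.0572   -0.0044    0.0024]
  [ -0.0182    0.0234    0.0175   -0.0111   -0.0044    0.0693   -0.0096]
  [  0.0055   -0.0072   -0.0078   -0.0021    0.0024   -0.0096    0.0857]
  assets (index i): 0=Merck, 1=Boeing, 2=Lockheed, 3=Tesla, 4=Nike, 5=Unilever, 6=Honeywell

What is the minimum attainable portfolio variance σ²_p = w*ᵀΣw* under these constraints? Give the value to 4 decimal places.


0.0138

u=Σ⁻¹μ = [2.2559  0.0362  0.8282  3.8087  3.0694  3.4505  0.7943]
v=Σ⁻¹𝟙 = [12.8554  5.1929  8.5077  23.0880  19.7288  20.8503  14.4031]
a=μᵀu=2.150428  b=𝟙ᵀu=14.243317  c=𝟙ᵀv=104.626172  D=ac−b²=22.118998
λ₁=(c·0.166−b)/D = (104.626172·0.166−14.243317)/22.118998 = 0.141264
λ₂=(a−b·0.166)/D = (2.150428−14.243317·0.166)/22.118998 = -0.009673
w* = 0.141264·u + -0.009673·v:
  w_0 = 0.141264·2.2559 + -0.009673·12.8554 = 0.1943  (Merck)
  w_1 = 0.141264·0.0362 + -0.009673·5.1929 = -0.0451  (Boeing)
  w_2 = 0.141264·0.8282 + -0.009673·8.5077 = 0.0347  (Lockheed)
  w_3 = 0.141264·3.8087 + -0.009673·23.0880 = 0.3147  (Tesla)
  w_4 = 0.141264·3.0694 + -0.009673·19.7288 = 0.2428  (Nike)
  w_5 = 0.141264·3.4505 + -0.009673·20.8503 = 0.2857  (Unilever)
  w_6 = 0.141264·0.7943 + -0.009673·14.4031 = -0.0271  (Honeywell)
Σw_i=1.0000  μᵀw=0.1660
σ²=wᵀΣw=λ₁·μ_p+λ₂ = 0.141264·0.166 + -0.009673 = 0.013777 ≈ 0.0138


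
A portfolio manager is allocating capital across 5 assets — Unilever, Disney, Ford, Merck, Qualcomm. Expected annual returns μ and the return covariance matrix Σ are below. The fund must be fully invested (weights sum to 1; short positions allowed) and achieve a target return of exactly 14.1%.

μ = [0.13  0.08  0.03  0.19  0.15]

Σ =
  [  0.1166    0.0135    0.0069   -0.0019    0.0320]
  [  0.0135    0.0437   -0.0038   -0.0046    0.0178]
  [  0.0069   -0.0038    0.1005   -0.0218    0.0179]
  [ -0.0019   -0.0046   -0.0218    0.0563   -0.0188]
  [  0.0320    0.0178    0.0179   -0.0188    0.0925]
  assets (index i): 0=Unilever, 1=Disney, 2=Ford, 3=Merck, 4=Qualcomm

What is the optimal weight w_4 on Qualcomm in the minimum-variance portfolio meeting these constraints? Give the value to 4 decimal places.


g=Σ⁻¹μ = [0.4337  1.4743  0.9638  4.5245  1.9209]
h=Σ⁻¹𝟙 = [3.2643  22.9016  15.3067  28.3677  8.0780]
a=μᵀg=1.351040  b=𝟙ᵀg=9.317255  c=𝟙ᵀh=77.918311  D=ac−b²=18.459552
λ₁=(c·0.141−b)/D = (77.918311·0.141−9.317255)/18.459552 = 0.090426
λ₂=(a−b·0.141)/D = (1.351040−9.317255·0.141)/18.459552 = 0.002021
w* = 0.090426·g + 0.002021·h:
  w_0 = 0.090426·0.4337 + 0.002021·3.2643 = 0.0458  (Unilever)
  w_1 = 0.090426·1.4743 + 0.002021·22.9016 = 0.1796  (Disney)
  w_2 = 0.090426·0.9638 + 0.002021·15.3067 = 0.1181  (Ford)
  w_3 = 0.090426·4.5245 + 0.002021·28.3677 = 0.4665  (Merck)
  w_4 = 0.090426·1.9209 + 0.002021·8.0780 = 0.1900  (Qualcomm)
Σw_i=1.0000  μᵀw=0.1410
σ²=wᵀΣw=λ₁·μ_p+λ₂ = 0.090426·0.141 + 0.002021 = 0.014771 ≈ 0.0148

0.1900


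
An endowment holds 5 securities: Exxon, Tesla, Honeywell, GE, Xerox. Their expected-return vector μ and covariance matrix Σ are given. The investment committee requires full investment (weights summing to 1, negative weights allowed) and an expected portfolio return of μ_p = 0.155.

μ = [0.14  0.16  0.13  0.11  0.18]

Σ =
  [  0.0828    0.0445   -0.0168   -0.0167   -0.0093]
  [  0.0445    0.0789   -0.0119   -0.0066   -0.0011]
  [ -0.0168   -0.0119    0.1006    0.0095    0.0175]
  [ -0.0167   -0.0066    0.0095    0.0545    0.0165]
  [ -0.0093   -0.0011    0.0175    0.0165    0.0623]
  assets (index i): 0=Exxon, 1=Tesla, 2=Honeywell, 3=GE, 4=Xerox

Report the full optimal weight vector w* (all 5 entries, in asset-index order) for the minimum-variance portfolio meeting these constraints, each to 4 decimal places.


0.1819  0.2005  0.1163  0.1128  0.3884

p=Σ⁻¹μ = [1.8344  1.3558  1.1739  1.8210  2.3750]
q=Σ⁻¹𝟙 = [15.1190  7.3413  9.6833  18.9428  10.7009]
a=μᵀp=1.254144  b=𝟙ᵀp=8.559976  c=𝟙ᵀq=61.787355  D=ac−b²=4.217066
λ₁=(c·0.155−b)/D = (61.787355·0.155−8.559976)/4.217066 = 0.241178
λ₂=(a−b·0.155)/D = (1.254144−8.559976·0.155)/4.217066 = -0.017228
w* = 0.241178·p + -0.017228·q:
  w_0 = 0.241178·1.8344 + -0.017228·15.1190 = 0.1819  (Exxon)
  w_1 = 0.241178·1.3558 + -0.017228·7.3413 = 0.2005  (Tesla)
  w_2 = 0.241178·1.1739 + -0.017228·9.6833 = 0.1163  (Honeywell)
  w_3 = 0.241178·1.8210 + -0.017228·18.9428 = 0.1128  (GE)
  w_4 = 0.241178·2.3750 + -0.017228·10.7009 = 0.3884  (Xerox)
Σw_i=1.0000  μᵀw=0.1550
σ²=wᵀΣw=λ₁·μ_p+λ₂ = 0.241178·0.155 + -0.017228 = 0.020155 ≈ 0.0202


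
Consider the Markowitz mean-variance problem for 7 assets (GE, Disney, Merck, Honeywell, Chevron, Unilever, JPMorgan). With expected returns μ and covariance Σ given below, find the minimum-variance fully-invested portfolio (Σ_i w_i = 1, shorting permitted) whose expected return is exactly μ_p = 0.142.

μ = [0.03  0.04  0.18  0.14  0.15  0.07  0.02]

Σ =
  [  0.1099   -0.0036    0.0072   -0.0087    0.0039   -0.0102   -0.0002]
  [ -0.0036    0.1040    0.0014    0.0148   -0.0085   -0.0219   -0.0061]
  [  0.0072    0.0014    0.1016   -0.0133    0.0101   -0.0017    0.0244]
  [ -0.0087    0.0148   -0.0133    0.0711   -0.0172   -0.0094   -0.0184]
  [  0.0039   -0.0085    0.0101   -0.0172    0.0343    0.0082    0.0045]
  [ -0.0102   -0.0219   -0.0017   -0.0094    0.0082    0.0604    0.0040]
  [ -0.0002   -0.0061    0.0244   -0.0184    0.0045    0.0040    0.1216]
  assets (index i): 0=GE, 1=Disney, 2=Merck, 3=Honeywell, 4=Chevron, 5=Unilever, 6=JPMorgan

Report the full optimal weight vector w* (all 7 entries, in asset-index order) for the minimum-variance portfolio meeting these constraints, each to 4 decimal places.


g=Σ⁻¹μ = [0.4069  0.5786  1.6554  3.7676  5.5356  1.3067  0.1843]
h=Σ⁻¹𝟙 = [12.1819  14.2861  6.8703  28.2904  36.7537  22.7539  9.7540]
a=μᵀg=1.786282  b=𝟙ᵀg=13.435120  c=𝟙ᵀh=130.890251  D=ac−b²=53.304499
λ₁=(c·0.142−b)/D = (130.890251·0.142−13.435120)/53.304499 = 0.096639
λ₂=(a−b·0.142)/D = (1.786282−13.435120·0.142)/53.304499 = -0.002279
w* = 0.096639·g + -0.002279·h:
  w_0 = 0.096639·0.4069 + -0.002279·12.1819 = 0.0116  (GE)
  w_1 = 0.096639·0.5786 + -0.002279·14.2861 = 0.0234  (Disney)
  w_2 = 0.096639·1.6554 + -0.002279·6.8703 = 0.1443  (Merck)
  w_3 = 0.096639·3.7676 + -0.002279·28.2904 = 0.2996  (Honeywell)
  w_4 = 0.096639·5.5356 + -0.002279·36.7537 = 0.4512  (Chevron)
  w_5 = 0.096639·1.3067 + -0.002279·22.7539 = 0.0744  (Unilever)
  w_6 = 0.096639·0.1843 + -0.002279·9.7540 = -0.0044  (JPMorgan)
Σw_i=1.0000  μᵀw=0.1420
σ²=wᵀΣw=λ₁·μ_p+λ₂ = 0.096639·0.142 + -0.002279 = 0.011443 ≈ 0.0114

0.0116  0.0234  0.1443  0.2996  0.4512  0.0744  -0.0044


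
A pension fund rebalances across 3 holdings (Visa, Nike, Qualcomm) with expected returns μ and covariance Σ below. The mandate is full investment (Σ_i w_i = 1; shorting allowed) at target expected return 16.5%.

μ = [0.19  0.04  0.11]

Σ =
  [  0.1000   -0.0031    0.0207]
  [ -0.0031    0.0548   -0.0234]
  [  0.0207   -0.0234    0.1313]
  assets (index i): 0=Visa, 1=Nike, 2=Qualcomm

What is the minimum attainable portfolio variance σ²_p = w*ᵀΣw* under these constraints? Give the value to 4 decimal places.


0.0653

x=Σ⁻¹μ = [1.7778  1.1566  0.7636]
y=Σ⁻¹𝟙 = [8.5665  23.1716  10.3952]
a=μᵀx=0.468040  b=𝟙ᵀx=3.697973  c=𝟙ᵀy=42.133306  D=ac−b²=6.045070
λ₁=(c·0.165−b)/D = (42.133306·0.165−3.697973)/6.045070 = 0.538294
λ₂=(a−b·0.165)/D = (0.468040−3.697973·0.165)/6.045070 = -0.023511
w* = 0.538294·x + -0.023511·y:
  w_0 = 0.538294·1.7778 + -0.023511·8.5665 = 0.7556  (Visa)
  w_1 = 0.538294·1.1566 + -0.023511·23.1716 = 0.0778  (Nike)
  w_2 = 0.538294·0.7636 + -0.023511·10.3952 = 0.1667  (Qualcomm)
Σw_i=1.0000  μᵀw=0.1650
σ²=wᵀΣw=λ₁·μ_p+λ₂ = 0.538294·0.165 + -0.023511 = 0.065307 ≈ 0.0653


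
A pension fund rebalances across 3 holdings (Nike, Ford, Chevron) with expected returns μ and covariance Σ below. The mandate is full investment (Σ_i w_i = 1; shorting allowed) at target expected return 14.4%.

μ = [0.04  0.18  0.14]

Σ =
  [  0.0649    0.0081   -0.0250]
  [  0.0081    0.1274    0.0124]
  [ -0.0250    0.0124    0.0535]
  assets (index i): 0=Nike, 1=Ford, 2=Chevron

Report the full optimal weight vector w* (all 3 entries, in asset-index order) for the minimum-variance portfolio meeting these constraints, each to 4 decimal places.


x=Σ⁻¹μ = [1.7217  0.9928  3.1913]
y=Σ⁻¹𝟙 = [26.7397  3.1856  30.4484]
a=μᵀx=0.694349  b=𝟙ᵀx=5.905780  c=𝟙ᵀy=60.373763  D=ac−b²=7.042211
λ₁=(c·0.144−b)/D = (60.373763·0.144−5.905780)/7.042211 = 0.395904
λ₂=(a−b·0.144)/D = (0.694349−5.905780·0.144)/7.042211 = -0.022164
w* = 0.395904·x + -0.022164·y:
  w_0 = 0.395904·1.7217 + -0.022164·26.7397 = 0.0890  (Nike)
  w_1 = 0.395904·0.9928 + -0.022164·3.1856 = 0.3224  (Ford)
  w_2 = 0.395904·3.1913 + -0.022164·30.4484 = 0.5886  (Chevron)
Σw_i=1.0000  μᵀw=0.1440
σ²=wᵀΣw=λ₁·μ_p+λ₂ = 0.395904·0.144 + -0.022164 = 0.034846 ≈ 0.0348

0.0890  0.3224  0.5886


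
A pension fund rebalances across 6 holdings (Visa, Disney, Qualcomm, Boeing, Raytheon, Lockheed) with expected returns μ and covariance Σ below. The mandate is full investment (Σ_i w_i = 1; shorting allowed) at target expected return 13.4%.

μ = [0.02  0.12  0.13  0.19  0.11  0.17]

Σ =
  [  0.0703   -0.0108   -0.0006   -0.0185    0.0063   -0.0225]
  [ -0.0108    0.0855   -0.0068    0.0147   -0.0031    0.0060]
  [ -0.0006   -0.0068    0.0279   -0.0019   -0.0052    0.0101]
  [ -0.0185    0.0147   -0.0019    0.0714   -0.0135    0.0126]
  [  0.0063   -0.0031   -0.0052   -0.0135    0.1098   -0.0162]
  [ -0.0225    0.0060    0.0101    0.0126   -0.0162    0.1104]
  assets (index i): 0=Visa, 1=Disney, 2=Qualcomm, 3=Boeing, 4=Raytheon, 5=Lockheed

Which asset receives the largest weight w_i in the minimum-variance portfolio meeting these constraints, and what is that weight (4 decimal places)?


x=Σ⁻¹μ = [1.5843  1.4707  5.1402  3.0200  1.7478  1.2244]
y=Σ⁻¹𝟙 = [23.5500  14.4387  40.4124  19.1936  13.7964  9.2096]
a=μᵀx=1.850586  b=𝟙ᵀx=14.187273  c=𝟙ᵀy=120.600699  D=ac−b²=21.903226
λ₁=(c·0.134−b)/D = (120.600699·0.134−14.187273)/21.903226 = 0.090088
λ₂=(a−b·0.134)/D = (1.850586−14.187273·0.134)/21.903226 = -0.002306
w* = 0.090088·x + -0.002306·y:
  w_0 = 0.090088·1.5843 + -0.002306·23.5500 = 0.0884  (Visa)
  w_1 = 0.090088·1.4707 + -0.002306·14.4387 = 0.0992  (Disney)
  w_2 = 0.090088·5.1402 + -0.002306·40.4124 = 0.3699  (Qualcomm)
  w_3 = 0.090088·3.0200 + -0.002306·19.1936 = 0.2278  (Boeing)
  w_4 = 0.090088·1.7478 + -0.002306·13.7964 = 0.1256  (Raytheon)
  w_5 = 0.090088·1.2244 + -0.002306·9.2096 = 0.0891  (Lockheed)
Σw_i=1.0000  μᵀw=0.1340
σ²=wᵀΣw=λ₁·μ_p+λ₂ = 0.090088·0.134 + -0.002306 = 0.009766 ≈ 0.0098

Qualcomm (0.3699)


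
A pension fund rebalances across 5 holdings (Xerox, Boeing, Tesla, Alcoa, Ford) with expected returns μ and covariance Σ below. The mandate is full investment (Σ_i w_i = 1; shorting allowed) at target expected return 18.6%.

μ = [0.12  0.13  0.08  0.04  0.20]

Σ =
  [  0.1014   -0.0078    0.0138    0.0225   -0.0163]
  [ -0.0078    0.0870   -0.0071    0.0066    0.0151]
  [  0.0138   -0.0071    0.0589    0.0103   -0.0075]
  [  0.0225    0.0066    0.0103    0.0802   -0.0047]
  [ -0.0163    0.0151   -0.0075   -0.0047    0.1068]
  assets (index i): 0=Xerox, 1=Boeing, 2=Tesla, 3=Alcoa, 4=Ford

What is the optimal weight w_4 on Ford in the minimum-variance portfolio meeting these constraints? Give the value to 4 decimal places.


0.5517

p=Σ⁻¹μ = [1.4325  1.4030  1.4610  -0.0895  1.9916]
q=Σ⁻¹𝟙 = [8.4903  11.1716  16.3361  7.6886  10.5651]
a=μᵀp=0.865914  b=𝟙ᵀp=6.198616  c=𝟙ᵀq=54.251867  D=ac−b²=8.554599
λ₁=(c·0.186−b)/D = (54.251867·0.186−6.198616)/8.554599 = 0.454987
λ₂=(a−b·0.186)/D = (0.865914−6.198616·0.186)/8.554599 = -0.033553
w* = 0.454987·p + -0.033553·q:
  w_0 = 0.454987·1.4325 + -0.033553·8.4903 = 0.3669  (Xerox)
  w_1 = 0.454987·1.4030 + -0.033553·11.1716 = 0.2635  (Boeing)
  w_2 = 0.454987·1.4610 + -0.033553·16.3361 = 0.1166  (Tesla)
  w_3 = 0.454987·-0.0895 + -0.033553·7.6886 = -0.2987  (Alcoa)
  w_4 = 0.454987·1.9916 + -0.033553·10.5651 = 0.5517  (Ford)
Σw_i=1.0000  μᵀw=0.1860
σ²=wᵀΣw=λ₁·μ_p+λ₂ = 0.454987·0.186 + -0.033553 = 0.051075 ≈ 0.0511


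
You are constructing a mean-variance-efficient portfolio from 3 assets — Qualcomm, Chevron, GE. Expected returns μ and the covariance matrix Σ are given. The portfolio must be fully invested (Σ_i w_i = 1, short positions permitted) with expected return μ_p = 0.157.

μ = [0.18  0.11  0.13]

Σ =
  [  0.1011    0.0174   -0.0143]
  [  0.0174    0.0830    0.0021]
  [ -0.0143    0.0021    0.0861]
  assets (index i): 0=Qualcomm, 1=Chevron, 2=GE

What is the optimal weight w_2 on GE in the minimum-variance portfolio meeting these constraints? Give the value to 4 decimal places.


0.3877

p=Σ⁻¹μ = [1.8828  0.8850  1.8010]
q=Σ⁻¹𝟙 = [10.0849  9.6037  13.0551]
a=μᵀp=0.670393  b=𝟙ᵀp=4.568856  c=𝟙ᵀq=32.743730  D=ac−b²=1.076716
λ₁=(c·0.157−b)/D = (32.743730·0.157−4.568856)/1.076716 = 0.531161
λ₂=(a−b·0.157)/D = (0.670393−4.568856·0.157)/1.076716 = -0.043575
w* = 0.531161·p + -0.043575·q:
  w_0 = 0.531161·1.8828 + -0.043575·10.0849 = 0.5606  (Qualcomm)
  w_1 = 0.531161·0.8850 + -0.043575·9.6037 = 0.0516  (Chevron)
  w_2 = 0.531161·1.8010 + -0.043575·13.0551 = 0.3877  (GE)
Σw_i=1.0000  μᵀw=0.1570
σ²=wᵀΣw=λ₁·μ_p+λ₂ = 0.531161·0.157 + -0.043575 = 0.039818 ≈ 0.0398
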